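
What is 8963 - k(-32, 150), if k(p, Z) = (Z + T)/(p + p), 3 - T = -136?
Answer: 573921/64 ≈ 8967.5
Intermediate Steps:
T = 139 (T = 3 - 1*(-136) = 3 + 136 = 139)
k(p, Z) = (139 + Z)/(2*p) (k(p, Z) = (Z + 139)/(p + p) = (139 + Z)/((2*p)) = (139 + Z)*(1/(2*p)) = (139 + Z)/(2*p))
8963 - k(-32, 150) = 8963 - (139 + 150)/(2*(-32)) = 8963 - (-1)*289/(2*32) = 8963 - 1*(-289/64) = 8963 + 289/64 = 573921/64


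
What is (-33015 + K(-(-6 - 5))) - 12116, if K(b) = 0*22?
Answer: -45131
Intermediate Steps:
K(b) = 0
(-33015 + K(-(-6 - 5))) - 12116 = (-33015 + 0) - 12116 = -33015 - 12116 = -45131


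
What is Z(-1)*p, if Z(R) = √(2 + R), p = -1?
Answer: -1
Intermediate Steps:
Z(-1)*p = √(2 - 1)*(-1) = √1*(-1) = 1*(-1) = -1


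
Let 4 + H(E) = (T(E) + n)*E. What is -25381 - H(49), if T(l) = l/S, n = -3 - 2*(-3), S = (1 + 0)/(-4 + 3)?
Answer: -23123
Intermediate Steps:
S = -1 (S = 1/(-1) = 1*(-1) = -1)
n = 3 (n = -3 + 6 = 3)
T(l) = -l (T(l) = l/(-1) = l*(-1) = -l)
H(E) = -4 + E*(3 - E) (H(E) = -4 + (-E + 3)*E = -4 + (3 - E)*E = -4 + E*(3 - E))
-25381 - H(49) = -25381 - (-4 - 1*49² + 3*49) = -25381 - (-4 - 1*2401 + 147) = -25381 - (-4 - 2401 + 147) = -25381 - 1*(-2258) = -25381 + 2258 = -23123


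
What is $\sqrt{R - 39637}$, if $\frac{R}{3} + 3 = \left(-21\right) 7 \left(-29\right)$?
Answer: $i \sqrt{26857} \approx 163.88 i$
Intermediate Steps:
$R = 12780$ ($R = -9 + 3 \left(-21\right) 7 \left(-29\right) = -9 + 3 \left(\left(-147\right) \left(-29\right)\right) = -9 + 3 \cdot 4263 = -9 + 12789 = 12780$)
$\sqrt{R - 39637} = \sqrt{12780 - 39637} = \sqrt{-26857} = i \sqrt{26857}$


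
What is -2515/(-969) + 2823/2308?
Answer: 8540107/2236452 ≈ 3.8186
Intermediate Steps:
-2515/(-969) + 2823/2308 = -2515*(-1/969) + 2823*(1/2308) = 2515/969 + 2823/2308 = 8540107/2236452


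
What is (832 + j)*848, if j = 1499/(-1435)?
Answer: 1011173008/1435 ≈ 7.0465e+5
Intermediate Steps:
j = -1499/1435 (j = 1499*(-1/1435) = -1499/1435 ≈ -1.0446)
(832 + j)*848 = (832 - 1499/1435)*848 = (1192421/1435)*848 = 1011173008/1435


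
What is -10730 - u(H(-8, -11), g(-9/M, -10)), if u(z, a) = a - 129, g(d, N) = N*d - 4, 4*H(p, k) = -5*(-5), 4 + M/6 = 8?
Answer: -42403/4 ≈ -10601.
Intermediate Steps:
M = 24 (M = -24 + 6*8 = -24 + 48 = 24)
H(p, k) = 25/4 (H(p, k) = (-5*(-5))/4 = (1/4)*25 = 25/4)
g(d, N) = -4 + N*d
u(z, a) = -129 + a
-10730 - u(H(-8, -11), g(-9/M, -10)) = -10730 - (-129 + (-4 - (-90)/24)) = -10730 - (-129 + (-4 - 10*(-3/8))) = -10730 - (-129 + (-4 + 15/4)) = -10730 - (-129 - 1/4) = -10730 - 1*(-517/4) = -10730 + 517/4 = -42403/4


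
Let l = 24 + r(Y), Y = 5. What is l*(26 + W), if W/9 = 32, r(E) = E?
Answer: 9106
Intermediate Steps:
W = 288 (W = 9*32 = 288)
l = 29 (l = 24 + 5 = 29)
l*(26 + W) = 29*(26 + 288) = 29*314 = 9106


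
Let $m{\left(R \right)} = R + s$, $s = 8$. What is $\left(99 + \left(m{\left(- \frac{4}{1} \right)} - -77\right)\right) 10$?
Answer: $1800$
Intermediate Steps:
$m{\left(R \right)} = 8 + R$ ($m{\left(R \right)} = R + 8 = 8 + R$)
$\left(99 + \left(m{\left(- \frac{4}{1} \right)} - -77\right)\right) 10 = \left(99 + \left(\left(8 - \frac{4}{1}\right) - -77\right)\right) 10 = \left(99 + \left(\left(8 - 4\right) + 77\right)\right) 10 = \left(99 + \left(4 + 77\right)\right) 10 = \left(99 + 81\right) 10 = 180 \cdot 10 = 1800$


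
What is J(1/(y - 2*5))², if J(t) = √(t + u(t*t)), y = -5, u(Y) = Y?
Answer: -14/225 ≈ -0.062222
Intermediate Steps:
J(t) = √(t + t²) (J(t) = √(t + t*t) = √(t + t²))
J(1/(y - 2*5))² = (√((1 + 1/(-5 - 2*5))/(-5 - 2*5)))² = (√((1 + 1/(-5 - 10))/(-5 - 10)))² = (√((1 + 1/(-15))/(-15)))² = (√(-(1 - 1/15)/15))² = (√(-1/15*14/15))² = (√(-14/225))² = (I*√14/15)² = -14/225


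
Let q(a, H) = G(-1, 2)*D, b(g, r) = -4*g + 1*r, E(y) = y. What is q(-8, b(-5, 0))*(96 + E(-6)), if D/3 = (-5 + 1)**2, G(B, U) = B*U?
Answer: -8640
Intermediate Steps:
D = 48 (D = 3*(-5 + 1)**2 = 3*(-4)**2 = 3*16 = 48)
b(g, r) = r - 4*g (b(g, r) = -4*g + r = r - 4*g)
q(a, H) = -96 (q(a, H) = -1*2*48 = -2*48 = -96)
q(-8, b(-5, 0))*(96 + E(-6)) = -96*(96 - 6) = -96*90 = -8640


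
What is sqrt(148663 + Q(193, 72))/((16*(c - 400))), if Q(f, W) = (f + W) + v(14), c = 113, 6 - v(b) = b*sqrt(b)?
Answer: -sqrt(148934 - 14*sqrt(14))/4592 ≈ -0.084027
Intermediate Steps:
v(b) = 6 - b**(3/2) (v(b) = 6 - b*sqrt(b) = 6 - b**(3/2))
Q(f, W) = 6 + W + f - 14*sqrt(14) (Q(f, W) = (f + W) + (6 - 14**(3/2)) = (W + f) + (6 - 14*sqrt(14)) = 6 + W + f - 14*sqrt(14))
sqrt(148663 + Q(193, 72))/((16*(c - 400))) = sqrt(148663 + (6 + 72 + 193 - 14*sqrt(14)))/((16*(113 - 400))) = sqrt(148663 + (271 - 14*sqrt(14)))/((16*(-287))) = sqrt(148934 - 14*sqrt(14))/(-4592) = sqrt(148934 - 14*sqrt(14))*(-1/4592) = -sqrt(148934 - 14*sqrt(14))/4592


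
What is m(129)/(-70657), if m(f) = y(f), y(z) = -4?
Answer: 4/70657 ≈ 5.6611e-5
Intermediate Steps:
m(f) = -4
m(129)/(-70657) = -4/(-70657) = -4*(-1/70657) = 4/70657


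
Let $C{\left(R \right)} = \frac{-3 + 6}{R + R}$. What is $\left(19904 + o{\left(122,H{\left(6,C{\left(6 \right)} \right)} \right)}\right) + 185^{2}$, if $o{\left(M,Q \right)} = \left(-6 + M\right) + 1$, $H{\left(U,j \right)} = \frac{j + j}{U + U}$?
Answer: $54246$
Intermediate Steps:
$C{\left(R \right)} = \frac{3}{2 R}$
$H{\left(U,j \right)} = \frac{j}{U}$ ($H{\left(U,j \right)} = \frac{2 j}{2 U} = 2 j \frac{1}{2 U} = \frac{j}{U}$)
$o{\left(M,Q \right)} = -5 + M$
$\left(19904 + o{\left(122,H{\left(6,C{\left(6 \right)} \right)} \right)}\right) + 185^{2} = \left(19904 + \left(-5 + 122\right)\right) + 185^{2} = \left(19904 + 117\right) + 34225 = 20021 + 34225 = 54246$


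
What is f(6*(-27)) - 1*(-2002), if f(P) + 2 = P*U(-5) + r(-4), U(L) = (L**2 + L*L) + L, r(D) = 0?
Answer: -5290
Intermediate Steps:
U(L) = L + 2*L**2 (U(L) = (L**2 + L**2) + L = 2*L**2 + L = L + 2*L**2)
f(P) = -2 + 45*P (f(P) = -2 + (P*(-5*(1 + 2*(-5))) + 0) = -2 + (P*(-5*(1 - 10)) + 0) = -2 + (P*(-5*(-9)) + 0) = -2 + (P*45 + 0) = -2 + (45*P + 0) = -2 + 45*P)
f(6*(-27)) - 1*(-2002) = (-2 + 45*(6*(-27))) - 1*(-2002) = (-2 + 45*(-162)) + 2002 = (-2 - 7290) + 2002 = -7292 + 2002 = -5290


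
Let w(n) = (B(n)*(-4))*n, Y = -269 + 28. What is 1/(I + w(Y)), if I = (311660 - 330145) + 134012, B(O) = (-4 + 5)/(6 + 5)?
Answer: 11/1271761 ≈ 8.6494e-6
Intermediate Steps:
Y = -241
B(O) = 1/11
w(n) = -4*n/11 (w(n) = ((1/11)*(-4))*n = -4*n/11)
I = 115527 (I = -18485 + 134012 = 115527)
1/(I + w(Y)) = 1/(115527 - 4/11*(-241)) = 1/(115527 + 964/11) = 1/(1271761/11) = 11/1271761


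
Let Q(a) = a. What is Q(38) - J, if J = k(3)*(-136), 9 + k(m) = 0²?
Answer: -1186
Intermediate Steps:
k(m) = -9 (k(m) = -9 + 0² = -9 + 0 = -9)
J = 1224 (J = -9*(-136) = 1224)
Q(38) - J = 38 - 1*1224 = 38 - 1224 = -1186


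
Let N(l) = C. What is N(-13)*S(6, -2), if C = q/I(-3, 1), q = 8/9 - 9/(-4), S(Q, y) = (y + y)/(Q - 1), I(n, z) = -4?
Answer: 113/180 ≈ 0.62778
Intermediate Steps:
S(Q, y) = 2*y/(-1 + Q) (S(Q, y) = (2*y)/(-1 + Q) = 2*y/(-1 + Q))
q = 113/36 (q = 8*(1/9) - 9*(-1/4) = 8/9 + 9/4 = 113/36 ≈ 3.1389)
C = -113/144 (C = (113/36)/(-4) = (113/36)*(-1/4) = -113/144 ≈ -0.78472)
N(l) = -113/144
N(-13)*S(6, -2) = -113*(-2)/(72*(-1 + 6)) = -113*(-2)/(72*5) = -113/144*(-4/5) = 113/180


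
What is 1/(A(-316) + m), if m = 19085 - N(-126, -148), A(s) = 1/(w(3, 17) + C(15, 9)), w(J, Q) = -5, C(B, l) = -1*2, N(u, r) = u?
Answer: 7/134476 ≈ 5.2054e-5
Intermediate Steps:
C(B, l) = -2
A(s) = -⅐ (A(s) = 1/(-5 - 2) = 1/(-7) = -⅐)
m = 19211 (m = 19085 - 1*(-126) = 19085 + 126 = 19211)
1/(A(-316) + m) = 1/(-⅐ + 19211) = 1/(134476/7) = 7/134476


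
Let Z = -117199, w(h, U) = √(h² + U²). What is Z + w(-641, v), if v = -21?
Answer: -117199 + √411322 ≈ -1.1656e+5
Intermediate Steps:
w(h, U) = √(U² + h²)
Z + w(-641, v) = -117199 + √((-21)² + (-641)²) = -117199 + √(441 + 410881) = -117199 + √411322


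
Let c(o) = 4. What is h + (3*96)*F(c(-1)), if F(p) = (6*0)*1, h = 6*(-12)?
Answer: -72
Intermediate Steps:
h = -72
F(p) = 0 (F(p) = 0*1 = 0)
h + (3*96)*F(c(-1)) = -72 + (3*96)*0 = -72 + 288*0 = -72 + 0 = -72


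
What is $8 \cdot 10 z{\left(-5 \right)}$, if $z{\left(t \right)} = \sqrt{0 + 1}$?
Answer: $80$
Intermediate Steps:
$z{\left(t \right)} = 1$ ($z{\left(t \right)} = \sqrt{1} = 1$)
$8 \cdot 10 z{\left(-5 \right)} = 8 \cdot 10 \cdot 1 = 80 \cdot 1 = 80$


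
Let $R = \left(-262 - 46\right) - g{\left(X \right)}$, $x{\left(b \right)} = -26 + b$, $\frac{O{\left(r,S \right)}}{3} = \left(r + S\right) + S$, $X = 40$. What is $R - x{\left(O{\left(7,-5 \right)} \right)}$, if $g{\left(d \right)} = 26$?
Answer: $-299$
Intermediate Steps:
$O{\left(r,S \right)} = 3 r + 6 S$ ($O{\left(r,S \right)} = 3 \left(\left(r + S\right) + S\right) = 3 \left(\left(S + r\right) + S\right) = 3 \left(r + 2 S\right) = 3 r + 6 S$)
$R = -334$ ($R = \left(-262 - 46\right) - 26 = -308 - 26 = -334$)
$R - x{\left(O{\left(7,-5 \right)} \right)} = -334 - \left(-26 + \left(3 \cdot 7 + 6 \left(-5\right)\right)\right) = -334 - \left(-26 + \left(21 - 30\right)\right) = -334 - \left(-26 - 9\right) = -334 - -35 = -334 + 35 = -299$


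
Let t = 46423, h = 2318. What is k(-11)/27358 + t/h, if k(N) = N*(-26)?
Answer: 635351691/31707922 ≈ 20.038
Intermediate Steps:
k(N) = -26*N
k(-11)/27358 + t/h = -26*(-11)/27358 + 46423/2318 = 286*(1/27358) + 46423*(1/2318) = 143/13679 + 46423/2318 = 635351691/31707922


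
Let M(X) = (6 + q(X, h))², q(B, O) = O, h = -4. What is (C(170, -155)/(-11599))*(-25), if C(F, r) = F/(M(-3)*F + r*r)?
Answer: 850/57310659 ≈ 1.4831e-5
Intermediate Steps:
M(X) = 4 (M(X) = (6 - 4)² = 2² = 4)
C(F, r) = F/(r² + 4*F) (C(F, r) = F/(4*F + r*r) = F/(4*F + r²) = F/(r² + 4*F))
(C(170, -155)/(-11599))*(-25) = ((170/((-155)² + 4*170))/(-11599))*(-25) = ((170/(24025 + 680))*(-1/11599))*(-25) = ((170/24705)*(-1/11599))*(-25) = ((170*(1/24705))*(-1/11599))*(-25) = ((34/4941)*(-1/11599))*(-25) = -34/57310659*(-25) = 850/57310659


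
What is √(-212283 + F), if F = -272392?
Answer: 5*I*√19387 ≈ 696.19*I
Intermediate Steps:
√(-212283 + F) = √(-212283 - 272392) = √(-484675) = 5*I*√19387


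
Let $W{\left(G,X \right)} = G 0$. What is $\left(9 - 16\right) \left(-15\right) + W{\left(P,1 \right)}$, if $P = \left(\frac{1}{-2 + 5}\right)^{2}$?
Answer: $105$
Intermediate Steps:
$P = \frac{1}{9}$ ($P = \left(\frac{1}{3}\right)^{2} = \frac{1}{9} \approx 0.11111$)
$W{\left(G,X \right)} = 0$
$\left(9 - 16\right) \left(-15\right) + W{\left(P,1 \right)} = \left(9 - 16\right) \left(-15\right) + 0 = \left(-7\right) \left(-15\right) + 0 = 105 + 0 = 105$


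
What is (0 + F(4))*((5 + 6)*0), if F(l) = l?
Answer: 0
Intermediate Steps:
(0 + F(4))*((5 + 6)*0) = (0 + 4)*((5 + 6)*0) = 4*(11*0) = 4*0 = 0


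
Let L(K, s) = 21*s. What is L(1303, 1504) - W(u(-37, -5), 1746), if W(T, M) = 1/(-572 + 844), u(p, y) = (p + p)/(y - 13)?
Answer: 8590847/272 ≈ 31584.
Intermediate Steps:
u(p, y) = 2*p/(-13 + y) (u(p, y) = (2*p)/(-13 + y) = 2*p/(-13 + y))
W(T, M) = 1/272
L(1303, 1504) - W(u(-37, -5), 1746) = 21*1504 - 1*1/272 = 31584 - 1/272 = 8590847/272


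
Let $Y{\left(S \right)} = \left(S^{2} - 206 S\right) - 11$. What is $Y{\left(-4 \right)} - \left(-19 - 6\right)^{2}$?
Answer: $204$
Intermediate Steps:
$Y{\left(S \right)} = -11 + S^{2} - 206 S$
$Y{\left(-4 \right)} - \left(-19 - 6\right)^{2} = \left(-11 + \left(-4\right)^{2} - -824\right) - \left(-19 - 6\right)^{2} = \left(-11 + 16 + 824\right) - \left(-25\right)^{2} = 829 - 625 = 204$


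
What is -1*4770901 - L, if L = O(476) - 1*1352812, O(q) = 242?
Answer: -3418331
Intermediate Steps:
L = -1352570 (L = 242 - 1*1352812 = 242 - 1352812 = -1352570)
-1*4770901 - L = -1*4770901 - 1*(-1352570) = -4770901 + 1352570 = -3418331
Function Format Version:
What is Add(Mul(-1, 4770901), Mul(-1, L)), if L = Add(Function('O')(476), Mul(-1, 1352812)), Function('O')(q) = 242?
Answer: -3418331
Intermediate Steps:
L = -1352570 (L = Add(242, Mul(-1, 1352812)) = Add(242, -1352812) = -1352570)
Add(Mul(-1, 4770901), Mul(-1, L)) = Add(Mul(-1, 4770901), Mul(-1, -1352570)) = Add(-4770901, 1352570) = -3418331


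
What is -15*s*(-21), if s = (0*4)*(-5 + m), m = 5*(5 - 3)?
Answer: 0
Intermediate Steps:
m = 10 (m = 5*2 = 10)
s = 0 (s = (0*4)*(-5 + 10) = 0*5 = 0)
-15*s*(-21) = -15*0*(-21) = 0*(-21) = 0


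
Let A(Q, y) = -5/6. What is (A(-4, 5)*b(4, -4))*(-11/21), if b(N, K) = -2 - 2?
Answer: -110/63 ≈ -1.7460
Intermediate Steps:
b(N, K) = -4
A(Q, y) = -⅚ (A(Q, y) = -5*⅙ = -⅚)
(A(-4, 5)*b(4, -4))*(-11/21) = (-⅚*(-4))*(-11/21) = 10*(-11*1/21)/3 = (10/3)*(-11/21) = -110/63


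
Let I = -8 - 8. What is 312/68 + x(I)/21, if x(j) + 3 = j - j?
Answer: 529/119 ≈ 4.4454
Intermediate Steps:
I = -16
x(j) = -3 (x(j) = -3 + (j - j) = -3 + 0 = -3)
312/68 + x(I)/21 = 312/68 - 3/21 = 312*(1/68) - 3*1/21 = 78/17 - ⅐ = 529/119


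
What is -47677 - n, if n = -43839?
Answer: -3838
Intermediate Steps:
-47677 - n = -47677 - 1*(-43839) = -47677 + 43839 = -3838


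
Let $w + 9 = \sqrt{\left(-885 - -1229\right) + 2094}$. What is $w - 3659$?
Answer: $-3668 + \sqrt{2438} \approx -3618.6$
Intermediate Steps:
$w = -9 + \sqrt{2438}$ ($w = -9 + \sqrt{\left(-885 - -1229\right) + 2094} = -9 + \sqrt{\left(-885 + 1229\right) + 2094} = -9 + \sqrt{344 + 2094} = -9 + \sqrt{2438} \approx 40.376$)
$w - 3659 = \left(-9 + \sqrt{2438}\right) - 3659 = -3668 + \sqrt{2438}$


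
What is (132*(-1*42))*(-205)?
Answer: 1136520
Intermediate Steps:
(132*(-1*42))*(-205) = (132*(-42))*(-205) = -5544*(-205) = 1136520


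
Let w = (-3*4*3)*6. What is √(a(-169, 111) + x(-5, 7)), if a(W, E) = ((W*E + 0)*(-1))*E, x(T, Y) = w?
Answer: 3*√231337 ≈ 1442.9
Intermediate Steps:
w = -216 (w = -12*3*6 = -36*6 = -216)
x(T, Y) = -216
a(W, E) = -W*E² (a(W, E) = ((E*W + 0)*(-1))*E = ((E*W)*(-1))*E = (-E*W)*E = -W*E²)
√(a(-169, 111) + x(-5, 7)) = √(-1*(-169)*111² - 216) = √(-1*(-169)*12321 - 216) = √(2082249 - 216) = √2082033 = 3*√231337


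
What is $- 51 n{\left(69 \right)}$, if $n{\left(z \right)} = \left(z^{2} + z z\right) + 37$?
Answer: $-487509$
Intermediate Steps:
$n{\left(z \right)} = 37 + 2 z^{2}$ ($n{\left(z \right)} = \left(z^{2} + z^{2}\right) + 37 = 2 z^{2} + 37 = 37 + 2 z^{2}$)
$- 51 n{\left(69 \right)} = - 51 \left(37 + 2 \cdot 69^{2}\right) = - 51 \left(37 + 2 \cdot 4761\right) = - 51 \left(37 + 9522\right) = \left(-51\right) 9559 = -487509$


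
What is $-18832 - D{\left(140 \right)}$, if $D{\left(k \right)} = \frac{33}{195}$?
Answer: $- \frac{1224091}{65} \approx -18832.0$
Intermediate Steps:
$D{\left(k \right)} = \frac{11}{65}$ ($D{\left(k \right)} = 33 \cdot \frac{1}{195} = \frac{11}{65}$)
$-18832 - D{\left(140 \right)} = -18832 - \frac{11}{65} = - \frac{1224091}{65}$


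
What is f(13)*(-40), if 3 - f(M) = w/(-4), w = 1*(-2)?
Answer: -100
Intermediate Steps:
w = -2
f(M) = 5/2 (f(M) = 3 - (-2)/(-4) = 3 - (-2)*(-1)/4 = 3 - 1*1/2 = 3 - 1/2 = 5/2)
f(13)*(-40) = (5/2)*(-40) = -100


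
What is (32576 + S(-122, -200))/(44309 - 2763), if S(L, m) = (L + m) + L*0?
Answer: 16127/20773 ≈ 0.77634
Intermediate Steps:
S(L, m) = L + m (S(L, m) = (L + m) + 0 = L + m)
(32576 + S(-122, -200))/(44309 - 2763) = (32576 + (-122 - 200))/(44309 - 2763) = (32576 - 322)/41546 = 32254*(1/41546) = 16127/20773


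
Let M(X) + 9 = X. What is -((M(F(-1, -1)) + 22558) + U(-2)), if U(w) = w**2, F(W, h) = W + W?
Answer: -22551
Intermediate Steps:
F(W, h) = 2*W
M(X) = -9 + X
-((M(F(-1, -1)) + 22558) + U(-2)) = -(((-9 + 2*(-1)) + 22558) + (-2)**2) = -(((-9 - 2) + 22558) + 4) = -((-11 + 22558) + 4) = -(22547 + 4) = -1*22551 = -22551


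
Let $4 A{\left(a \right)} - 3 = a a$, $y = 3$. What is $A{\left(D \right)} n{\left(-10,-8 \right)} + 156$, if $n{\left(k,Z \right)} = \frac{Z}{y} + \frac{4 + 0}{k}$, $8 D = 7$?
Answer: $\frac{293977}{1920} \approx 153.11$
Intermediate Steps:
$D = \frac{7}{8}$ ($D = \frac{1}{8} \cdot 7 = \frac{7}{8} \approx 0.875$)
$n{\left(k,Z \right)} = \frac{4}{k} + \frac{Z}{3}$ ($n{\left(k,Z \right)} = \frac{Z}{3} + \frac{4 + 0}{k} = Z \frac{1}{3} + \frac{4}{k} = \frac{Z}{3} + \frac{4}{k} = \frac{4}{k} + \frac{Z}{3}$)
$A{\left(a \right)} = \frac{3}{4} + \frac{a^{2}}{4}$ ($A{\left(a \right)} = \frac{3}{4} + \frac{a a}{4} = \frac{3}{4} + \frac{a^{2}}{4}$)
$A{\left(D \right)} n{\left(-10,-8 \right)} + 156 = \left(\frac{3}{4} + \frac{\left(\frac{7}{8}\right)^{2}}{4}\right) \left(\frac{4}{-10} + \frac{1}{3} \left(-8\right)\right) + 156 = \left(\frac{3}{4} + \frac{1}{4} \cdot \frac{49}{64}\right) \left(4 \left(- \frac{1}{10}\right) - \frac{8}{3}\right) + 156 = \left(\frac{3}{4} + \frac{49}{256}\right) \left(- \frac{2}{5} - \frac{8}{3}\right) + 156 = \frac{241}{256} \left(- \frac{46}{15}\right) + 156 = - \frac{5543}{1920} + 156 = \frac{293977}{1920}$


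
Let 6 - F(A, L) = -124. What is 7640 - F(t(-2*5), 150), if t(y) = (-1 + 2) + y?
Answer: 7510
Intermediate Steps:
t(y) = 1 + y
F(A, L) = 130 (F(A, L) = 6 - 1*(-124) = 6 + 124 = 130)
7640 - F(t(-2*5), 150) = 7640 - 1*130 = 7640 - 130 = 7510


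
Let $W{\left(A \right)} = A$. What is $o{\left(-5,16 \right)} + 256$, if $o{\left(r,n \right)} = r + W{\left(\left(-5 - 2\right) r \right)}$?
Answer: $286$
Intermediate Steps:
$o{\left(r,n \right)} = - 6 r$ ($o{\left(r,n \right)} = r + \left(-5 - 2\right) r = r - 7 r = - 6 r$)
$o{\left(-5,16 \right)} + 256 = \left(-6\right) \left(-5\right) + 256 = 30 + 256 = 286$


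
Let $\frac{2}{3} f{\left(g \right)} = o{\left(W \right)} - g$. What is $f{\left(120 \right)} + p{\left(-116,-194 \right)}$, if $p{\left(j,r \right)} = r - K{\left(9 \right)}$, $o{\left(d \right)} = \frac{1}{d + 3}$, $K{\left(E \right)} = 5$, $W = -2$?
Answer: $- \frac{755}{2} \approx -377.5$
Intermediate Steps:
$o{\left(d \right)} = \frac{1}{3 + d}$
$f{\left(g \right)} = \frac{3}{2} - \frac{3 g}{2}$ ($f{\left(g \right)} = \frac{3 \left(\frac{1}{3 - 2} - g\right)}{2} = \frac{3 \left(1^{-1} - g\right)}{2} = \frac{3 \left(1 - g\right)}{2} = \frac{3}{2} - \frac{3 g}{2}$)
$p{\left(j,r \right)} = -5 + r$ ($p{\left(j,r \right)} = r - 5 = -5 + r$)
$f{\left(120 \right)} + p{\left(-116,-194 \right)} = \left(\frac{3}{2} - 180\right) - 199 = - \frac{357}{2} - 199 = - \frac{755}{2}$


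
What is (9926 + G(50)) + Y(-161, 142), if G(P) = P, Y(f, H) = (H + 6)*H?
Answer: 30992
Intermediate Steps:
Y(f, H) = H*(6 + H) (Y(f, H) = (6 + H)*H = H*(6 + H))
(9926 + G(50)) + Y(-161, 142) = (9926 + 50) + 142*(6 + 142) = 9976 + 142*148 = 9976 + 21016 = 30992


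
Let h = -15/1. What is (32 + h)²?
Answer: 289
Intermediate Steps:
h = -15 (h = -15/1 = -15*1 = -15)
(32 + h)² = (32 - 15)² = 17² = 289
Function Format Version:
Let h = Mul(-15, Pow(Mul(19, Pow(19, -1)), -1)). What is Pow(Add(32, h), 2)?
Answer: 289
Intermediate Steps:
h = -15 (h = Mul(-15, Pow(Mul(19, Rational(1, 19)), -1)) = Mul(-15, Pow(1, -1)) = Mul(-15, 1) = -15)
Pow(Add(32, h), 2) = Pow(Add(32, -15), 2) = Pow(17, 2) = 289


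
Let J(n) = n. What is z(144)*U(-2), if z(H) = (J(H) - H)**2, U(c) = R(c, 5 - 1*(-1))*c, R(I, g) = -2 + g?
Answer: 0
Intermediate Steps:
U(c) = 4*c (U(c) = (-2 + (5 - 1*(-1)))*c = (-2 + (5 + 1))*c = (-2 + 6)*c = 4*c)
z(H) = 0 (z(H) = (H - H)**2 = 0**2 = 0)
z(144)*U(-2) = 0*(4*(-2)) = 0*(-8) = 0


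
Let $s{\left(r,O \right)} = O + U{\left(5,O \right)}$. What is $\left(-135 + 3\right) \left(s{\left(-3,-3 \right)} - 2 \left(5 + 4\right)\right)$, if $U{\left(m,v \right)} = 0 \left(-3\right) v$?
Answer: $2772$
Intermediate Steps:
$U{\left(m,v \right)} = 0$ ($U{\left(m,v \right)} = 0 v = 0$)
$s{\left(r,O \right)} = O$ ($s{\left(r,O \right)} = O + 0 = O$)
$\left(-135 + 3\right) \left(s{\left(-3,-3 \right)} - 2 \left(5 + 4\right)\right) = \left(-135 + 3\right) \left(-3 - 2 \left(5 + 4\right)\right) = - 132 \left(-3 - 2 \cdot 9\right) = - 132 \left(-3 - 18\right) = \left(-132\right) \left(-21\right) = 2772$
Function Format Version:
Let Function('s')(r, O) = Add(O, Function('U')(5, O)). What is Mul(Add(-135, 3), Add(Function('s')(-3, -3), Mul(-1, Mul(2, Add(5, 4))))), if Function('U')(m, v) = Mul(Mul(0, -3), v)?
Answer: 2772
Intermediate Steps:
Function('U')(m, v) = 0 (Function('U')(m, v) = Mul(0, v) = 0)
Function('s')(r, O) = O (Function('s')(r, O) = Add(O, 0) = O)
Mul(Add(-135, 3), Add(Function('s')(-3, -3), Mul(-1, Mul(2, Add(5, 4))))) = Mul(Add(-135, 3), Add(-3, Mul(-1, Mul(2, Add(5, 4))))) = Mul(-132, Add(-3, Mul(-1, Mul(2, 9)))) = Mul(-132, Add(-3, Mul(-1, 18))) = Mul(-132, Add(-3, -18)) = Mul(-132, -21) = 2772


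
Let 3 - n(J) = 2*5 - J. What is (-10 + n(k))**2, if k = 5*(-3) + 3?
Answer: 841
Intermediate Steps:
k = -12 (k = -15 + 3 = -12)
n(J) = -7 + J (n(J) = 3 - (2*5 - J) = 3 - (10 - J) = 3 + (-10 + J) = -7 + J)
(-10 + n(k))**2 = (-10 + (-7 - 12))**2 = (-10 - 19)**2 = (-29)**2 = 841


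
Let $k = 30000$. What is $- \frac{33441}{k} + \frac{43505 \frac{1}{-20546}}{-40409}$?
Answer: $- \frac{4627143585579}{4151216570000} \approx -1.1146$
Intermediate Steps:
$- \frac{33441}{k} + \frac{43505 \frac{1}{-20546}}{-40409} = - \frac{33441}{30000} + \frac{43505 \frac{1}{-20546}}{-40409} = \left(-33441\right) \frac{1}{30000} + 43505 \left(- \frac{1}{20546}\right) \left(- \frac{1}{40409}\right) = - \frac{11147}{10000} - - \frac{43505}{830243314} = - \frac{11147}{10000} + \frac{43505}{830243314} = - \frac{4627143585579}{4151216570000}$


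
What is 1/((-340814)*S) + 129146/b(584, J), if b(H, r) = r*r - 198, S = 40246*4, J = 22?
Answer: 3542836451823105/7845780939568 ≈ 451.56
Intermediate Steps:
S = 160984
b(H, r) = -198 + r**2 (b(H, r) = r**2 - 198 = -198 + r**2)
1/((-340814)*S) + 129146/b(584, J) = 1/(-340814*160984) + 129146/(-198 + 22**2) = -1/340814*1/160984 + 129146/(-198 + 484) = -1/54865600976 + 129146/286 = -1/54865600976 + 129146*(1/286) = -1/54865600976 + 64573/143 = 3542836451823105/7845780939568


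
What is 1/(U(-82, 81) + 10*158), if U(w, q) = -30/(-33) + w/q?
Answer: 891/1407688 ≈ 0.00063295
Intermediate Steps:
U(w, q) = 10/11 + w/q (U(w, q) = -30*(-1/33) + w/q = 10/11 + w/q)
1/(U(-82, 81) + 10*158) = 1/((10/11 - 82/81) + 10*158) = 1/((10/11 - 82*1/81) + 1580) = 1/((10/11 - 82/81) + 1580) = 1/(-92/891 + 1580) = 1/(1407688/891) = 891/1407688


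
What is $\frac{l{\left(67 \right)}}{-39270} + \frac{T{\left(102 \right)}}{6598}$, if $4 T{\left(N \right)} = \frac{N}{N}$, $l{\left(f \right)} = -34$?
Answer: $\frac{27547}{30482760} \approx 0.00090369$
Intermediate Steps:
$T{\left(N \right)} = \frac{1}{4}$ ($T{\left(N \right)} = \frac{N \frac{1}{N}}{4} = \frac{1}{4} \cdot 1 = \frac{1}{4}$)
$\frac{l{\left(67 \right)}}{-39270} + \frac{T{\left(102 \right)}}{6598} = - \frac{34}{-39270} + \frac{1}{4 \cdot 6598} = \left(-34\right) \left(- \frac{1}{39270}\right) + \frac{1}{4} \cdot \frac{1}{6598} = \frac{1}{1155} + \frac{1}{26392} = \frac{27547}{30482760}$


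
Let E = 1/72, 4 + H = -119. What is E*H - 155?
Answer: -3761/24 ≈ -156.71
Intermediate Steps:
H = -123 (H = -4 - 119 = -123)
E = 1/72 ≈ 0.013889
E*H - 155 = (1/72)*(-123) - 155 = -41/24 - 155 = -3761/24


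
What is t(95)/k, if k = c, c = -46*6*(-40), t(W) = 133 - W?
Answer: 19/5520 ≈ 0.0034420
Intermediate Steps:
c = 11040 (c = -276*(-40) = 11040)
k = 11040
t(95)/k = (133 - 1*95)/11040 = (133 - 95)*(1/11040) = 38*(1/11040) = 19/5520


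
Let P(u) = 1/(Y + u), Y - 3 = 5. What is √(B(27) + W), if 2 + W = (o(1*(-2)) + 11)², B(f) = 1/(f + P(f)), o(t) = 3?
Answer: √173646814/946 ≈ 13.930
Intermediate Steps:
Y = 8 (Y = 3 + 5 = 8)
P(u) = 1/(8 + u)
B(f) = 1/(f + 1/(8 + f))
W = 194 (W = -2 + (3 + 11)² = -2 + 14² = -2 + 196 = 194)
√(B(27) + W) = √((8 + 27)/(1 + 27*(8 + 27)) + 194) = √(35/(1 + 27*35) + 194) = √(35/(1 + 945) + 194) = √(35/946 + 194) = √(183559/946) = √173646814/946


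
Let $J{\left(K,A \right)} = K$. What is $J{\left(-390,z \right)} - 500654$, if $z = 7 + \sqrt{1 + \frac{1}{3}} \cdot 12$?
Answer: $-501044$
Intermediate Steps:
$z = 7 + 8 \sqrt{3}$ ($z = 7 + \sqrt{1 + \frac{1}{3}} \cdot 12 = 7 + \sqrt{\frac{4}{3}} \cdot 12 = 7 + \frac{2 \sqrt{3}}{3} \cdot 12 = 7 + 8 \sqrt{3} \approx 20.856$)
$J{\left(-390,z \right)} - 500654 = -390 - 500654 = -501044$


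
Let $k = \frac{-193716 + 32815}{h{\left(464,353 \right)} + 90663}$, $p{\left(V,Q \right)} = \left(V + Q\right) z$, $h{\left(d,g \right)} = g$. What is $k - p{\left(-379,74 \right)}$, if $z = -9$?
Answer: $- \frac{249999821}{91016} \approx -2746.8$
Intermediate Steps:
$p{\left(V,Q \right)} = - 9 Q - 9 V$ ($p{\left(V,Q \right)} = \left(V + Q\right) \left(-9\right) = \left(Q + V\right) \left(-9\right) = - 9 Q - 9 V$)
$k = - \frac{160901}{91016}$ ($k = \frac{-193716 + 32815}{353 + 90663} = - \frac{160901}{91016} \approx -1.7678$)
$k - p{\left(-379,74 \right)} = - \frac{160901}{91016} - \left(\left(-9\right) 74 - -3411\right) = - \frac{160901}{91016} - \left(-666 + 3411\right) = - \frac{160901}{91016} - 2745 = - \frac{249999821}{91016}$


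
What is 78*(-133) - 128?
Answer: -10502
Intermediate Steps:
78*(-133) - 128 = -10374 - 128 = -10502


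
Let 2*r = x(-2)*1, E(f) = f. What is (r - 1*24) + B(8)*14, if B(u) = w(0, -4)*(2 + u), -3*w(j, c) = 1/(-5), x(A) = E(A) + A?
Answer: -50/3 ≈ -16.667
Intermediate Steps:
x(A) = 2*A (x(A) = A + A = 2*A)
r = -2 (r = ((2*(-2))*1)/2 = (-4*1)/2 = (1/2)*(-4) = -2)
w(j, c) = 1/15 (w(j, c) = -1/3/(-5) = -1/3*(-1/5) = 1/15)
B(u) = 2/15 + u/15 (B(u) = (2 + u)/15 = 2/15 + u/15)
(r - 1*24) + B(8)*14 = (-2 - 1*24) + (2/15 + (1/15)*8)*14 = (-2 - 24) + (2/15 + 8/15)*14 = -26 + (2/3)*14 = -26 + 28/3 = -50/3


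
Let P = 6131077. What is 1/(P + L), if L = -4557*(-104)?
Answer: 1/6605005 ≈ 1.5140e-7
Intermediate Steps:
L = 473928
1/(P + L) = 1/(6131077 + 473928) = 1/6605005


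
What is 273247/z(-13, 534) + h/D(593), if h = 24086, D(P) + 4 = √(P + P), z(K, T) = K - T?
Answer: -133499411/319995 + 12043*√1186/585 ≈ 291.77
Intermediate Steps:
D(P) = -4 + √2*√P (D(P) = -4 + √(P + P) = -4 + √(2*P) = -4 + √2*√P)
273247/z(-13, 534) + h/D(593) = 273247/(-13 - 1*534) + 24086/(-4 + √2*√593) = 273247/(-13 - 534) + 24086/(-4 + √1186) = 273247/(-547) + 24086/(-4 + √1186) = 273247*(-1/547) + 24086/(-4 + √1186) = -273247/547 + 24086/(-4 + √1186)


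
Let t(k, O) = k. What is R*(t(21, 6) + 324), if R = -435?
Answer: -150075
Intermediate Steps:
R*(t(21, 6) + 324) = -435*(21 + 324) = -435*345 = -150075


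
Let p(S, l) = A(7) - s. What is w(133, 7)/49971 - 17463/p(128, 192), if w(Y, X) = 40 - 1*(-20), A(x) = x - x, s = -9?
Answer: -96960337/49971 ≈ -1940.3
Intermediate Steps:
A(x) = 0
p(S, l) = 9 (p(S, l) = 0 - 1*(-9) = 0 + 9 = 9)
w(Y, X) = 60 (w(Y, X) = 40 + 20 = 60)
w(133, 7)/49971 - 17463/p(128, 192) = 60/49971 - 17463/9 = 60*(1/49971) - 17463*1/9 = 20/16657 - 5821/3 = -96960337/49971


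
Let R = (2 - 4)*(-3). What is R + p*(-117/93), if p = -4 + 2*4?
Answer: 30/31 ≈ 0.96774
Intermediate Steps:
p = 4 (p = -4 + 8 = 4)
R = 6 (R = -2*(-3) = 6)
R + p*(-117/93) = 6 + 4*(-117/93) = 6 + 4*(-117*1/93) = 6 + 4*(-39/31) = 6 - 156/31 = 30/31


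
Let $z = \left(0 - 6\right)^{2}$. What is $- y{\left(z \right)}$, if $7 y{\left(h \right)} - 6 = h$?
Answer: $-6$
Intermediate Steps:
$z = 36$ ($z = \left(-6\right)^{2} = 36$)
$y{\left(h \right)} = \frac{6}{7} + \frac{h}{7}$
$- y{\left(z \right)} = - (\frac{6}{7} + \frac{1}{7} \cdot 36) = - (\frac{6}{7} + \frac{36}{7}) = \left(-1\right) 6 = -6$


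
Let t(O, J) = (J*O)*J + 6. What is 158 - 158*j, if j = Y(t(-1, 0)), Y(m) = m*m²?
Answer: -33970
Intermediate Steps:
t(O, J) = 6 + O*J² (t(O, J) = O*J² + 6 = 6 + O*J²)
Y(m) = m³
j = 216 (j = (6 - 1*0²)³ = (6 - 1*0)³ = (6 + 0)³ = 6³ = 216)
158 - 158*j = 158 - 158*216 = 158 - 34128 = -33970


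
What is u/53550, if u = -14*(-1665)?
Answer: 37/85 ≈ 0.43529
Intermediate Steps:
u = 23310
u/53550 = 23310/53550 = 23310*(1/53550) = 37/85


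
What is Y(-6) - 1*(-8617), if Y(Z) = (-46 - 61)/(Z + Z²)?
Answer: 258403/30 ≈ 8613.4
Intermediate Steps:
Y(Z) = -107/(Z + Z²)
Y(-6) - 1*(-8617) = -107/(-6*(1 - 6)) - 1*(-8617) = -107*(-⅙)/(-5) + 8617 = -107*(-⅙)*(-⅕) + 8617 = -107/30 + 8617 = 258403/30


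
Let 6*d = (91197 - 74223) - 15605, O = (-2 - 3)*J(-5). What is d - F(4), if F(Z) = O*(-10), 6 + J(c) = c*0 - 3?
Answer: 4069/6 ≈ 678.17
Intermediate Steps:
J(c) = -9 (J(c) = -6 + (c*0 - 3) = -6 + (0 - 3) = -6 - 3 = -9)
O = 45 (O = (-2 - 3)*(-9) = -5*(-9) = 45)
F(Z) = -450 (F(Z) = 45*(-10) = -450)
d = 1369/6 (d = ((91197 - 74223) - 15605)/6 = (16974 - 15605)/6 = (1/6)*1369 = 1369/6 ≈ 228.17)
d - F(4) = 1369/6 - 1*(-450) = 1369/6 + 450 = 4069/6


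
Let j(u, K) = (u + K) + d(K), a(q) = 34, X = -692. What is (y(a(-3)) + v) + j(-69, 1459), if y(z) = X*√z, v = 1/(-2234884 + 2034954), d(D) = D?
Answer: 569600569/199930 - 692*√34 ≈ -1186.0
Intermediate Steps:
v = -1/199930 (v = 1/(-199930) = -1/199930 ≈ -5.0017e-6)
j(u, K) = u + 2*K (j(u, K) = (u + K) + K = (K + u) + K = u + 2*K)
y(z) = -692*√z
(y(a(-3)) + v) + j(-69, 1459) = (-692*√34 - 1/199930) + (-69 + 2*1459) = (-1/199930 - 692*√34) + (-69 + 2918) = (-1/199930 - 692*√34) + 2849 = 569600569/199930 - 692*√34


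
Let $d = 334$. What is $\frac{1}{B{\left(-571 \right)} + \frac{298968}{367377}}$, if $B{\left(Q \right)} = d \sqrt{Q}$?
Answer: $\frac{3050943526}{238808880323009123} - \frac{2504366515727 i \sqrt{571}}{477617760646018246} \approx 1.2776 \cdot 10^{-8} - 0.0001253 i$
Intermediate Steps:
$B{\left(Q \right)} = 334 \sqrt{Q}$
$\frac{1}{B{\left(-571 \right)} + \frac{298968}{367377}} = \frac{1}{334 \sqrt{-571} + \frac{298968}{367377}} = \frac{1}{334 i \sqrt{571} + 298968 \cdot \frac{1}{367377}} = \frac{1}{334 i \sqrt{571} + \frac{99656}{122459}} = \frac{1}{\frac{99656}{122459} + 334 i \sqrt{571}}$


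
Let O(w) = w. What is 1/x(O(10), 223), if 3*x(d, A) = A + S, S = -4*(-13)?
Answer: 3/275 ≈ 0.010909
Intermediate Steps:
S = 52
x(d, A) = 52/3 + A/3 (x(d, A) = (A + 52)/3 = (52 + A)/3 = 52/3 + A/3)
1/x(O(10), 223) = 1/(52/3 + (⅓)*223) = 1/(52/3 + 223/3) = 1/(275/3) = 3/275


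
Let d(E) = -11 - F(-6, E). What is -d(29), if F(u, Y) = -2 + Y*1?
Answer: 38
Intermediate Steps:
F(u, Y) = -2 + Y
d(E) = -9 - E (d(E) = -11 - (-2 + E) = -11 + (2 - E) = -9 - E)
-d(29) = -(-9 - 1*29) = -(-9 - 29) = -1*(-38) = 38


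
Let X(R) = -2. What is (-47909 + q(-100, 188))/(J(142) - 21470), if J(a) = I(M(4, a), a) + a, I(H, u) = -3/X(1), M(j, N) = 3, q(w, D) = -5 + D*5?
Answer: 93948/42653 ≈ 2.2026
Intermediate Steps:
q(w, D) = -5 + 5*D
I(H, u) = 3/2 (I(H, u) = -3/(-2) = -3*(-1/2) = 3/2)
J(a) = 3/2 + a
(-47909 + q(-100, 188))/(J(142) - 21470) = (-47909 + (-5 + 5*188))/((3/2 + 142) - 21470) = (-47909 + (-5 + 940))/(287/2 - 21470) = (-47909 + 935)/(-42653/2) = -46974*(-2/42653) = 93948/42653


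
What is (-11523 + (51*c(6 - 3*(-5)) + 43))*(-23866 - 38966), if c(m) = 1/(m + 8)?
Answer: 20914825008/29 ≈ 7.2120e+8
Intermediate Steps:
c(m) = 1/(8 + m)
(-11523 + (51*c(6 - 3*(-5)) + 43))*(-23866 - 38966) = (-11523 + (51/(8 + (6 - 3*(-5))) + 43))*(-23866 - 38966) = (-11523 + (51/(8 + (6 + 15)) + 43))*(-62832) = (-11523 + (51/(8 + 21) + 43))*(-62832) = (-11523 + (51/29 + 43))*(-62832) = (-11523 + 1298/29)*(-62832) = -332869/29*(-62832) = 20914825008/29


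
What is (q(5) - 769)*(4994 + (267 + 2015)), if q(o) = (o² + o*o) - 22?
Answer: -5391516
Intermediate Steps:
q(o) = -22 + 2*o² (q(o) = (o² + o²) - 22 = 2*o² - 22 = -22 + 2*o²)
(q(5) - 769)*(4994 + (267 + 2015)) = ((-22 + 2*5²) - 769)*(4994 + (267 + 2015)) = ((-22 + 2*25) - 769)*(4994 + 2282) = ((-22 + 50) - 769)*7276 = (28 - 769)*7276 = -741*7276 = -5391516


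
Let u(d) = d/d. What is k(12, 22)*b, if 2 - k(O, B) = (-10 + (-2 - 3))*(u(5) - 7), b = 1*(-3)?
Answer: 264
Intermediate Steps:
u(d) = 1
b = -3
k(O, B) = -88 (k(O, B) = 2 - (-10 + (-2 - 3))*(1 - 7) = 2 - (-10 - 5)*(-6) = 2 - (-15)*(-6) = 2 - 1*90 = 2 - 90 = -88)
k(12, 22)*b = -88*(-3) = 264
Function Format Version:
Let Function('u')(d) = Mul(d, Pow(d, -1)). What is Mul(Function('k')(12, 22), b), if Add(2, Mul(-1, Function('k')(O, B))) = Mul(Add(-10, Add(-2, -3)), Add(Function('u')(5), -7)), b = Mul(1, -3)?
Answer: 264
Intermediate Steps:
Function('u')(d) = 1
b = -3
Function('k')(O, B) = -88 (Function('k')(O, B) = Add(2, Mul(-1, Mul(Add(-10, Add(-2, -3)), Add(1, -7)))) = Add(2, Mul(-1, Mul(Add(-10, -5), -6))) = Add(2, Mul(-1, Mul(-15, -6))) = Add(2, Mul(-1, 90)) = Add(2, -90) = -88)
Mul(Function('k')(12, 22), b) = Mul(-88, -3) = 264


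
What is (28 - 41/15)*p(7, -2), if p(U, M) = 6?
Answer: 758/5 ≈ 151.60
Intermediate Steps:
(28 - 41/15)*p(7, -2) = (28 - 41/15)*6 = (379/15)*6 = 758/5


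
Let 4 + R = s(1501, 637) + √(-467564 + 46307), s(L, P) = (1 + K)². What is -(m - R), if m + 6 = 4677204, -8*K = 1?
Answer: -299340879/64 + I*√421257 ≈ -4.6772e+6 + 649.04*I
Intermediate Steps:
K = -⅛ (K = -⅛*1 = -⅛ ≈ -0.12500)
s(L, P) = 49/64 (s(L, P) = (1 - ⅛)² = (7/8)² = 49/64)
R = -207/64 + I*√421257 (R = -4 + (49/64 + √(-467564 + 46307)) = -4 + (49/64 + √(-421257)) = -4 + (49/64 + I*√421257) = -207/64 + I*√421257 ≈ -3.2344 + 649.04*I)
m = 4677198 (m = -6 + 4677204 = 4677198)
-(m - R) = -(4677198 - (-207/64 + I*√421257)) = -(4677198 + (207/64 - I*√421257)) = -(299340879/64 - I*√421257) = -299340879/64 + I*√421257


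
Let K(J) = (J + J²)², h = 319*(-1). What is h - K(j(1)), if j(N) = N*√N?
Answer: -323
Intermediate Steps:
h = -319
j(N) = N^(3/2)
h - K(j(1)) = -319 - (1^(3/2))²*(1 + 1^(3/2))² = -319 - 1²*(1 + 1)² = -319 - 2² = -319 - 4 = -323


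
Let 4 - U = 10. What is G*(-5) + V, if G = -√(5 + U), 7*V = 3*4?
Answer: 12/7 + 5*I ≈ 1.7143 + 5.0*I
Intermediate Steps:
V = 12/7 (V = (3*4)/7 = (⅐)*12 = 12/7 ≈ 1.7143)
U = -6 (U = 4 - 1*10 = 4 - 10 = -6)
G = -I (G = -√(5 - 6) = -√(-1) = -I ≈ -1.0*I)
G*(-5) + V = -I*(-5) + 12/7 = 5*I + 12/7 = 12/7 + 5*I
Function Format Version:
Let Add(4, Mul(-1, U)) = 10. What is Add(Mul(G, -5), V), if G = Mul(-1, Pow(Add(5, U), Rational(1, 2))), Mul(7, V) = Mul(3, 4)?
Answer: Add(Rational(12, 7), Mul(5, I)) ≈ Add(1.7143, Mul(5.0000, I))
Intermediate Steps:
V = Rational(12, 7) (V = Mul(Rational(1, 7), Mul(3, 4)) = Mul(Rational(1, 7), 12) = Rational(12, 7) ≈ 1.7143)
U = -6 (U = Add(4, Mul(-1, 10)) = Add(4, -10) = -6)
G = Mul(-1, I) (G = Mul(-1, Pow(Add(5, -6), Rational(1, 2))) = Mul(-1, Pow(-1, Rational(1, 2))) = Mul(-1, I) ≈ Mul(-1.0000, I))
Add(Mul(G, -5), V) = Add(Mul(Mul(-1, I), -5), Rational(12, 7)) = Add(Mul(5, I), Rational(12, 7)) = Add(Rational(12, 7), Mul(5, I))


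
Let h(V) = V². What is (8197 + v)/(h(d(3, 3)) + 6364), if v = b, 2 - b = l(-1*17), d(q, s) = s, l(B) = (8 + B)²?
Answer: 8118/6373 ≈ 1.2738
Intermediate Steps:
b = -79 (b = 2 - (8 - 1*17)² = 2 - (8 - 17)² = 2 - 1*(-9)² = 2 - 1*81 = 2 - 81 = -79)
v = -79
(8197 + v)/(h(d(3, 3)) + 6364) = (8197 - 79)/(3² + 6364) = 8118/(9 + 6364) = 8118/6373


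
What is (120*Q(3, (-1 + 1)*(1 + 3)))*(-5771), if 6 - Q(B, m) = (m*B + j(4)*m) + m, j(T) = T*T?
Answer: -4155120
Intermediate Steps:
j(T) = T**2
Q(B, m) = 6 - 17*m - B*m (Q(B, m) = 6 - ((m*B + 4**2*m) + m) = 6 - ((B*m + 16*m) + m) = 6 - ((16*m + B*m) + m) = 6 - (17*m + B*m) = 6 + (-17*m - B*m) = 6 - 17*m - B*m)
(120*Q(3, (-1 + 1)*(1 + 3)))*(-5771) = (120*(6 - 17*(-1 + 1)*(1 + 3) - 1*3*(-1 + 1)*(1 + 3)))*(-5771) = (120*(6 - 0*4 - 1*3*0*4))*(-5771) = (120*(6 - 17*0 - 1*3*0))*(-5771) = (120*(6 + 0 + 0))*(-5771) = (120*6)*(-5771) = 720*(-5771) = -4155120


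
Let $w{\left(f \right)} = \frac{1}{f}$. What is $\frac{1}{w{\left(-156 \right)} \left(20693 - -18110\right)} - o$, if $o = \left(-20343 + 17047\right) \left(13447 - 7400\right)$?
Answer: $\frac{773379178180}{38803} \approx 1.9931 \cdot 10^{7}$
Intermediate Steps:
$o = -19930912$ ($o = \left(-3296\right) 6047 = -19930912$)
$\frac{1}{w{\left(-156 \right)} \left(20693 - -18110\right)} - o = \frac{1}{\frac{1}{-156} \left(20693 - -18110\right)} - -19930912 = \frac{1}{\left(- \frac{1}{156}\right) \left(20693 + 18110\right)} + 19930912 = - \frac{156}{38803} + 19930912 = \frac{773379178180}{38803}$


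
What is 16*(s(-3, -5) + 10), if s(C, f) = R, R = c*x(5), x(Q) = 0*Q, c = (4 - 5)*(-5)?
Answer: 160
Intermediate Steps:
c = 5 (c = -1*(-5) = 5)
x(Q) = 0
R = 0 (R = 5*0 = 0)
s(C, f) = 0
16*(s(-3, -5) + 10) = 16*(0 + 10) = 16*10 = 160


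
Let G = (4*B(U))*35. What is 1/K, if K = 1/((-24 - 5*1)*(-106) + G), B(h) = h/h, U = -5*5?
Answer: 3214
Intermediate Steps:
U = -25
B(h) = 1
G = 140 (G = (4*1)*35 = 4*35 = 140)
K = 1/3214 (K = 1/((-24 - 5*1)*(-106) + 140) = 1/((-24 - 5)*(-106) + 140) = 1/(-29*(-106) + 140) = 1/(3074 + 140) = 1/3214 ≈ 0.00031114)
1/K = 1/(1/3214) = 3214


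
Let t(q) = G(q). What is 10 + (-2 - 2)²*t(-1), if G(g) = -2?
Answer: -22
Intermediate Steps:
t(q) = -2
10 + (-2 - 2)²*t(-1) = 10 + (-2 - 2)²*(-2) = 10 + (-4)²*(-2) = 10 + 16*(-2) = 10 - 32 = -22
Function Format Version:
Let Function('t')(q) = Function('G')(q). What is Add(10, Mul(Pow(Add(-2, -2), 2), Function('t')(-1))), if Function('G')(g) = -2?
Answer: -22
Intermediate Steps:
Function('t')(q) = -2
Add(10, Mul(Pow(Add(-2, -2), 2), Function('t')(-1))) = Add(10, Mul(Pow(Add(-2, -2), 2), -2)) = Add(10, Mul(Pow(-4, 2), -2)) = Add(10, Mul(16, -2)) = Add(10, -32) = -22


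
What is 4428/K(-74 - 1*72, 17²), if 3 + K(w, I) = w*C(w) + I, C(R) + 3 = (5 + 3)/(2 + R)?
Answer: 39852/6589 ≈ 6.0483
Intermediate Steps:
C(R) = -3 + 8/(2 + R) (C(R) = -3 + (5 + 3)/(2 + R) = -3 + 8/(2 + R))
K(w, I) = -3 + I + w*(2 - 3*w)/(2 + w) (K(w, I) = -3 + (w*((2 - 3*w)/(2 + w)) + I) = -3 + (w*(2 - 3*w)/(2 + w) + I) = -3 + (I + w*(2 - 3*w)/(2 + w)) = -3 + I + w*(2 - 3*w)/(2 + w))
4428/K(-74 - 1*72, 17²) = 4428/((((-3 + 17²)*(2 + (-74 - 1*72)) - (-74 - 1*72)*(-2 + 3*(-74 - 1*72)))/(2 + (-74 - 1*72)))) = 4428/((((-3 + 289)*(2 + (-74 - 72)) - (-74 - 72)*(-2 + 3*(-74 - 72)))/(2 + (-74 - 72)))) = 4428/(((286*(2 - 146) - 1*(-146)*(-2 + 3*(-146)))/(2 - 146))) = 4428/(((286*(-144) - 1*(-146)*(-2 - 438))/(-144))) = 4428/((-(-41184 - 1*(-146)*(-440))/144)) = 4428/((-(-41184 - 64240)/144)) = 4428/((-1/144*(-105424))) = 4428/(6589/9) = 4428*(9/6589) = 39852/6589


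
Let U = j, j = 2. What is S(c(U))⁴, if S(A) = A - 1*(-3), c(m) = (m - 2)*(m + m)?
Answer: 81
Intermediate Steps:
U = 2
c(m) = 2*m*(-2 + m) (c(m) = (-2 + m)*(2*m) = 2*m*(-2 + m))
S(A) = 3 + A (S(A) = A + 3 = 3 + A)
S(c(U))⁴ = (3 + 2*2*(-2 + 2))⁴ = (3 + 2*2*0)⁴ = (3 + 0)⁴ = 3⁴ = 81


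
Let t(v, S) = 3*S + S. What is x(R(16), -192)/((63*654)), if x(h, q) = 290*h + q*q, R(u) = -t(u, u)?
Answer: 9152/20601 ≈ 0.44425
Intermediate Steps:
t(v, S) = 4*S
R(u) = -4*u
x(h, q) = q**2 + 290*h (x(h, q) = 290*h + q**2 = q**2 + 290*h)
x(R(16), -192)/((63*654)) = ((-192)**2 + 290*(-4*16))/((63*654)) = (36864 + 290*(-64))/41202 = (36864 - 18560)*(1/41202) = 18304*(1/41202) = 9152/20601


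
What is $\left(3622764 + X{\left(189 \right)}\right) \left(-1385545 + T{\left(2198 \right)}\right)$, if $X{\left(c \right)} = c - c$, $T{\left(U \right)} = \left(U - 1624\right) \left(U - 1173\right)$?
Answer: $-2888049346980$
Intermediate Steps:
$T{\left(U \right)} = \left(-1624 + U\right) \left(-1173 + U\right)$
$X{\left(c \right)} = 0$
$\left(3622764 + X{\left(189 \right)}\right) \left(-1385545 + T{\left(2198 \right)}\right) = \left(3622764 + 0\right) \left(-1385545 + \left(1904952 + 2198^{2} - 6147806\right)\right) = 3622764 \left(-1385545 + \left(1904952 + 4831204 - 6147806\right)\right) = 3622764 \left(-1385545 + 588350\right) = 3622764 \left(-797195\right) = -2888049346980$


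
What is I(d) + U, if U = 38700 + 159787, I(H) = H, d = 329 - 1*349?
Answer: 198467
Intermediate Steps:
d = -20 (d = 329 - 349 = -20)
U = 198487
I(d) + U = -20 + 198487 = 198467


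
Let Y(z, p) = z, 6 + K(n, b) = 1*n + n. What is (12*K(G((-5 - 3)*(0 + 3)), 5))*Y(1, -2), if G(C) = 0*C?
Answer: -72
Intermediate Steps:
G(C) = 0
K(n, b) = -6 + 2*n (K(n, b) = -6 + (1*n + n) = -6 + (n + n) = -6 + 2*n)
(12*K(G((-5 - 3)*(0 + 3)), 5))*Y(1, -2) = (12*(-6 + 2*0))*1 = (12*(-6 + 0))*1 = (12*(-6))*1 = -72*1 = -72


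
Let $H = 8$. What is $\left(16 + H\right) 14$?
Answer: $336$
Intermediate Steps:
$\left(16 + H\right) 14 = \left(16 + 8\right) 14 = 24 \cdot 14 = 336$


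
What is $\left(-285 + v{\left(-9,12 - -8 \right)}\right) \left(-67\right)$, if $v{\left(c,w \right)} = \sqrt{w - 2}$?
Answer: $19095 - 201 \sqrt{2} \approx 18811.0$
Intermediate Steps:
$v{\left(c,w \right)} = \sqrt{-2 + w}$
$\left(-285 + v{\left(-9,12 - -8 \right)}\right) \left(-67\right) = \left(-285 + \sqrt{-2 + \left(12 - -8\right)}\right) \left(-67\right) = \left(-285 + \sqrt{-2 + \left(12 + 8\right)}\right) \left(-67\right) = \left(-285 + \sqrt{-2 + 20}\right) \left(-67\right) = \left(-285 + \sqrt{18}\right) \left(-67\right) = \left(-285 + 3 \sqrt{2}\right) \left(-67\right) = 19095 - 201 \sqrt{2}$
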